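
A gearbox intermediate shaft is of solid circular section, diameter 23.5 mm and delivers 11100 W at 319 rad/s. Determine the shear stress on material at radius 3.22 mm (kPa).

ω = 319 rad/s, so T = P/ω = 11100 / 319.0 = 34.80 N·m.
J = πd⁴/32 = π(0.0235)⁴/32 = 2.994×10^-8 m⁴.
Shear stress varies linearly with radius: τ = T·r/J = 34.80 × 0.00322 / 2.994×10^-8 = 3.742×10^6 Pa.

3740 kPa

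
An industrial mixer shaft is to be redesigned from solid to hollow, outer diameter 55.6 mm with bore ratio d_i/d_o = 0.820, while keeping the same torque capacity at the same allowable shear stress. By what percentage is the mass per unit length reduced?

Equal τ_max and T ⇒ the solid shaft needs d_s³ = d_o³(1−k⁴), so d_s = 55.6·(1−0.820⁴)^(1/3) = 45.50 mm.
Area ratio A_h/A_s = d_o²(1−k²)/d_s² = (1−k²)/(1−k⁴)^(2/3) = 0.4893.
Mass saving = 1 − 0.4893 = 51.1 %.

51.1 %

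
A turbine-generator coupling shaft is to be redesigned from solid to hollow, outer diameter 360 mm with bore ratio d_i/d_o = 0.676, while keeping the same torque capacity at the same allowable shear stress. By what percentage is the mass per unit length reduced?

Equal τ_max and T ⇒ the solid shaft needs d_s³ = d_o³(1−k⁴), so d_s = 360·(1−0.676⁴)^(1/3) = 333.0 mm.
Area ratio A_h/A_s = d_o²(1−k²)/d_s² = (1−k²)/(1−k⁴)^(2/3) = 0.6348.
Mass saving = 1 − 0.6348 = 36.5 %.

36.5 %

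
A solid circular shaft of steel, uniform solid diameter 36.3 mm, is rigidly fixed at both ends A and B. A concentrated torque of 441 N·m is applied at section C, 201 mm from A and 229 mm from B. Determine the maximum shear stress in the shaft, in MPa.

25.0 MPa

With uniform GJ and both ends fixed, compatibility θ_AC = θ_CB gives T_A·a = T_B·b, together with T_A + T_B = T₀.
T_A = T₀·b/(a+b) = 441.0·229/430.0 = 234.9 N·m; T_B = 206.1 N·m.
τ in each portion: τ_AC = 2.50×10^7 Pa, τ_CB = 2.19×10^7 Pa; maximum is in AC.
τ_max = T_AC·r/J = 234.9·0.0181/1.70×10^-7 = 2.501×10^7 Pa.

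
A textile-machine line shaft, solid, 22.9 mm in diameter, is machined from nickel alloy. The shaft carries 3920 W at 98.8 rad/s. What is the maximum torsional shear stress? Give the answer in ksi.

ω = 98.8 rad/s, so T = P/ω = 3920 / 98.80 = 39.68 N·m.
J = πd⁴/32 = π(0.0229)⁴/32 = 2.700×10^-8 m⁴.
τ_max = T·r/J = 39.68 × 0.0115 / 2.700×10^-8 = 1.683×10^7 Pa.

2.44 ksi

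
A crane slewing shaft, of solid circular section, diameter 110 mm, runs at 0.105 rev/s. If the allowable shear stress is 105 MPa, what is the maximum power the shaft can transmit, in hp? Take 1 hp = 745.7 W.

J = πd⁴/32 = π(0.110)⁴/32 = 1.437×10^-5 m⁴.
T_max = τ_allow·J/r = 1.05×10^8 × 1.437×10^-5 / 0.0550 = 27440 N·m.
ω = 2π·0.105 = 0.6597 rad/s, so P_max = T_max·ω = 1.810×10^4 W.

24.3 hp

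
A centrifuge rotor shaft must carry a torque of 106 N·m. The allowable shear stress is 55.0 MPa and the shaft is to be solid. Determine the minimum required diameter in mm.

21.4 mm

For a solid shaft τ_max = 16T/(πd³), so d = (16T/(π τ_allow))^(1/3) = (16·106.0/(π·5.50×10^7))^(1/3) = 0.02141 m.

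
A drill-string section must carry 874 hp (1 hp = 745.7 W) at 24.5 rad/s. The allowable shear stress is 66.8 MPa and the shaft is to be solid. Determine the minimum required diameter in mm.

ω = 24.5 rad/s, so T = P/ω = 874×745.7 / 24.50 = 26600 N·m.
For a solid shaft τ_max = 16T/(πd³), so d = (16T/(π τ_allow))^(1/3) = (16·26600/(π·6.68×10^7))^(1/3) = 0.1266 m.

127 mm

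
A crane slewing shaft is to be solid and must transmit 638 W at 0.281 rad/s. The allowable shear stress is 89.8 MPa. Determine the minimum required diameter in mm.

50.5 mm

ω = 0.281 rad/s, so T = P/ω = 638 / 0.2810 = 2270 N·m.
For a solid shaft τ_max = 16T/(πd³), so d = (16T/(π τ_allow))^(1/3) = (16·2270/(π·8.98×10^7))^(1/3) = 0.05050 m.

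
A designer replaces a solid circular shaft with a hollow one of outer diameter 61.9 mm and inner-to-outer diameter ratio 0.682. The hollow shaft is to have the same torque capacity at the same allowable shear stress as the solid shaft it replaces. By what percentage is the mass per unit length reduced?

37.1 %

Equal τ_max and T ⇒ the solid shaft needs d_s³ = d_o³(1−k⁴), so d_s = 61.9·(1−0.682⁴)^(1/3) = 57.07 mm.
Area ratio A_h/A_s = d_o²(1−k²)/d_s² = (1−k²)/(1−k⁴)^(2/3) = 0.6293.
Mass saving = 1 − 0.6293 = 37.1 %.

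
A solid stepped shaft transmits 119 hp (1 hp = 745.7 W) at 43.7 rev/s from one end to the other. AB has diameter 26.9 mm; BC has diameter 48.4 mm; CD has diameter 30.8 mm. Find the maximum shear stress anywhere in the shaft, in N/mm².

ω = 2π·43.7 = 274.6 rad/s, so T = P/ω = 119×745.7 / 274.6 = 323.2 N·m.
Under the same torque, τ_max = 16T/(πd³) is largest where d is smallest — segment AB (d = 26.9 mm).
τ_max = 16·323.2/(π·(0.0269)³) = 8.456×10^7 Pa.

84.6 N/mm²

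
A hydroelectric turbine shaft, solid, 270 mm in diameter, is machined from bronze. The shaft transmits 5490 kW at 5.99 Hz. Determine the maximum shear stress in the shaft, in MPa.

ω = 2π·5.99 = 37.64 rad/s, so T = P/ω = 5490×10³ / 37.64 = 145900 N·m.
J = πd⁴/32 = π(0.270)⁴/32 = 5.217×10^-4 m⁴.
τ_max = T·r/J = 145900 × 0.135 / 5.217×10^-4 = 3.774×10^7 Pa.

37.7 MPa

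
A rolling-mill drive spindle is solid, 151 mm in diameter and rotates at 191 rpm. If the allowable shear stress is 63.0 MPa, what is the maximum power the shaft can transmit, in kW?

J = πd⁴/32 = π(0.151)⁴/32 = 5.104×10^-5 m⁴.
T_max = τ_allow·J/r = 6.30×10^7 × 5.104×10^-5 / 0.0755 = 42590 N·m.
ω = 2π·191/60 = 20.00 rad/s, so P_max = T_max·ω = 8.519×10^5 W.

852 kW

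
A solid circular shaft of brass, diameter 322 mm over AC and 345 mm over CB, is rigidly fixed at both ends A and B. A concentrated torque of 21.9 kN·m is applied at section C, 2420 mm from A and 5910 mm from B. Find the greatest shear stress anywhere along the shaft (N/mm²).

2.17 N/mm²

Compatibility: T_A·a/J_AC = T_B·b/J_CB with T_A + T_B = T₀.
J_AC = 1.06×10^-3 m⁴, J_CB = 1.39×10^-3 m⁴, so T_A = T₀·(J_AC/a)/((J_AC/a)+(J_CB/b)) = 14220 N·m, T_B = 7676 N·m.
τ in each portion: τ_AC = 2.17×10^6 Pa, τ_CB = 9.52×10^5 Pa; maximum is in AC.
τ_max = T_AC·r/J = 14220·0.161/1.06×10^-3 = 2.170×10^6 Pa.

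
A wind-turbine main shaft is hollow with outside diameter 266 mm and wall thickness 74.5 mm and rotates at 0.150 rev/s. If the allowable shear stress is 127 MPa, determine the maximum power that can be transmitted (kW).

J = π(d_o⁴ − d_i⁴)/32 = π(0.266⁴ − 0.117⁴)/32 = 4.731×10^-4 m⁴.
T_max = τ_allow·J/r = 1.27×10^8 × 4.731×10^-4 / 0.133 = 451800 N·m.
ω = 2π·0.150 = 0.9425 rad/s, so P_max = T_max·ω = 4.258×10^5 W.

426 kW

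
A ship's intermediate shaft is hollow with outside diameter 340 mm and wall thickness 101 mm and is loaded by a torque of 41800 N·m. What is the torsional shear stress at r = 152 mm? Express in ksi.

0.722 ksi

J = π(d_o⁴ − d_i⁴)/32 = π(0.340⁴ − 0.138⁴)/32 = 1.276×10^-3 m⁴.
Shear stress varies linearly with radius: τ = T·r/J = 41800 × 0.152 / 1.276×10^-3 = 4.978×10^6 Pa.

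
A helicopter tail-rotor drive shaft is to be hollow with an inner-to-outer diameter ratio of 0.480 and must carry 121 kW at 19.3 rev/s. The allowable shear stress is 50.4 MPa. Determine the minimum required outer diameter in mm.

47.4 mm

ω = 2π·19.3 = 121.3 rad/s, so T = P/ω = 121×10³ / 121.3 = 997.8 N·m.
For a hollow shaft with d_i/d_o = 0.480: τ_max = 16T/(π d_o³ (1−k⁴)), so d_o = [16T/(π τ_allow (1−k⁴))]^(1/3) = [16·997.8/(π·5.04×10^7·0.9469)]^(1/3) = 0.04740 m.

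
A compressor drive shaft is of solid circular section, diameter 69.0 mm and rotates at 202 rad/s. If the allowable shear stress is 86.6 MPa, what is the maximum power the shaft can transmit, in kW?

1130 kW

J = πd⁴/32 = π(0.0690)⁴/32 = 2.225×10^-6 m⁴.
T_max = τ_allow·J/r = 8.66×10^7 × 2.225×10^-6 / 0.0345 = 5586 N·m.
ω = 202 rad/s, so P_max = T_max·ω = 1.128×10^6 W.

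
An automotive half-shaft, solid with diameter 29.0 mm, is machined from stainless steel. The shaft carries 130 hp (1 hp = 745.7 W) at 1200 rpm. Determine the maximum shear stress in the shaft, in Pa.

ω = 2π·1200/60 = 125.7 rad/s, so T = P/ω = 130×745.7 / 125.7 = 771.4 N·m.
J = πd⁴/32 = π(0.0290)⁴/32 = 6.944×10^-8 m⁴.
τ_max = T·r/J = 771.4 × 0.0145 / 6.944×10^-8 = 1.611×10^8 Pa.

1.61e8 Pa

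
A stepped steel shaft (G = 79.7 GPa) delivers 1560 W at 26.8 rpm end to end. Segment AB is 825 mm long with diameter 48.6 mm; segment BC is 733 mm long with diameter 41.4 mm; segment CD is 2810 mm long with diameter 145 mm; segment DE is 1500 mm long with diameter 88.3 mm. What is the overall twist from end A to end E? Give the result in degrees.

1.74°

ω = 2π·26.8/60 = 2.806 rad/s, so T = P/ω = 1560 / 2.806 = 555.9 N·m.
J_AB = π(0.0486)⁴/32 = 5.48×10^-7 m⁴; J_BC = π(0.0414)⁴/32 = 2.88×10^-7 m⁴; J_CD = π(0.145)⁴/32 = 4.34×10^-5 m⁴; J_DE = π(0.0883)⁴/32 = 5.97×10^-6 m⁴.
θ = (T/G)·Σ L_i/J_i = (555.9/79.7×10⁹)·(0.825/5.48×10^-7 + 0.733/2.88×10^-7 + 2.81/4.34×10^-5 + 1.50/5.97×10^-6) = 0.03044 rad.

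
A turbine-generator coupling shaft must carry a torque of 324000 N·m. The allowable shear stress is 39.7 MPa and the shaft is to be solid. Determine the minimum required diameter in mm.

346 mm

For a solid shaft τ_max = 16T/(πd³), so d = (16T/(π τ_allow))^(1/3) = (16·324000/(π·3.97×10^7))^(1/3) = 0.3464 m.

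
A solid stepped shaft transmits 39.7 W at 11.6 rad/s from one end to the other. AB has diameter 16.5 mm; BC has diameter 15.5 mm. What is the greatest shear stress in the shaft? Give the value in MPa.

4.68 MPa

ω = 11.6 rad/s, so T = P/ω = 39.7 / 11.60 = 3.422 N·m.
Under the same torque, τ_max = 16T/(πd³) is largest where d is smallest — segment BC (d = 15.5 mm).
τ_max = 16·3.422/(π·(0.0155)³) = 4.681×10^6 Pa.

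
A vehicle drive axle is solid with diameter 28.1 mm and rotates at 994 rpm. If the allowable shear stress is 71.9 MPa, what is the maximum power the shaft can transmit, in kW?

32.6 kW

J = πd⁴/32 = π(0.0281)⁴/32 = 6.121×10^-8 m⁴.
T_max = τ_allow·J/r = 7.19×10^7 × 6.121×10^-8 / 0.0140 = 313.2 N·m.
ω = 2π·994/60 = 104.1 rad/s, so P_max = T_max·ω = 3.261×10^4 W.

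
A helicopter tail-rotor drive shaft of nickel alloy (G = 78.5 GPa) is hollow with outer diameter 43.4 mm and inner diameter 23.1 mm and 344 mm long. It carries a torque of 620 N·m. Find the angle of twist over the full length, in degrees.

0.486°

J = π(d_o⁴ − d_i⁴)/32 = π(0.0434⁴ − 0.0231⁴)/32 = 3.204×10^-7 m⁴.
θ = T·L/(G·J) = 620.0 × 0.344 / (78.5×10⁹ × 3.204×10^-7) = 8.481×10^-3 rad.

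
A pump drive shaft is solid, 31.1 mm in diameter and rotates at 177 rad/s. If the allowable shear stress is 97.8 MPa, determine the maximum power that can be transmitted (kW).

J = πd⁴/32 = π(0.0311)⁴/32 = 9.184×10^-8 m⁴.
T_max = τ_allow·J/r = 9.78×10^7 × 9.184×10^-8 / 0.0156 = 577.6 N·m.
ω = 177 rad/s, so P_max = T_max·ω = 1.022×10^5 W.

102 kW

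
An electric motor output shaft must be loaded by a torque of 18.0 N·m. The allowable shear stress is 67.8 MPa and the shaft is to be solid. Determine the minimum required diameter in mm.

For a solid shaft τ_max = 16T/(πd³), so d = (16T/(π τ_allow))^(1/3) = (16·18.00/(π·6.78×10^7))^(1/3) = 0.01106 m.

11.1 mm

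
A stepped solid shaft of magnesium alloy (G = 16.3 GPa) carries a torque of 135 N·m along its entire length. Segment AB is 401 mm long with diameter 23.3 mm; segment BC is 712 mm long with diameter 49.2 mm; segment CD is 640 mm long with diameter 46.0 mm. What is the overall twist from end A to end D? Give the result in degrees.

7.85°

J_AB = π(0.0233)⁴/32 = 2.89×10^-8 m⁴; J_BC = π(0.0492)⁴/32 = 5.75×10^-7 m⁴; J_CD = π(0.0460)⁴/32 = 4.40×10^-7 m⁴.
θ = (T/G)·Σ L_i/J_i = (135.0/16.3×10⁹)·(0.401/2.89×10^-8 + 0.712/5.75×10^-7 + 0.640/4.40×10^-7) = 0.1371 rad.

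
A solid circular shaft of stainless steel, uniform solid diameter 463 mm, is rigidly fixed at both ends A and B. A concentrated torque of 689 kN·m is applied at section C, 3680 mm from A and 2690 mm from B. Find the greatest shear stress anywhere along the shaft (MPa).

With uniform GJ and both ends fixed, compatibility θ_AC = θ_CB gives T_A·a = T_B·b, together with T_A + T_B = T₀.
T_A = T₀·b/(a+b) = 689000·2690/6370 = 291000 N·m; T_B = 398000 N·m.
τ in each portion: τ_AC = 1.49×10^7 Pa, τ_CB = 2.04×10^7 Pa; maximum is in CB.
τ_max = T_CB·r/J = 398000·0.232/4.51×10^-3 = 2.042×10^7 Pa.

20.4 MPa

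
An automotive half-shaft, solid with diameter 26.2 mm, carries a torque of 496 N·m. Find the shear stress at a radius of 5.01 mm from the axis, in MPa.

J = πd⁴/32 = π(0.0262)⁴/32 = 4.626×10^-8 m⁴.
Shear stress varies linearly with radius: τ = T·r/J = 496.0 × 0.00501 / 4.626×10^-8 = 5.372×10^7 Pa.

53.7 MPa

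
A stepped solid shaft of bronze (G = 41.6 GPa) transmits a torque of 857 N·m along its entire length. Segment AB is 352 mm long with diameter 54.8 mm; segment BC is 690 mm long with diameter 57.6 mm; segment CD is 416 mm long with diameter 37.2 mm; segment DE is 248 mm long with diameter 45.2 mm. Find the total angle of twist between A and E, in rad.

J_AB = π(0.0548)⁴/32 = 8.85×10^-7 m⁴; J_BC = π(0.0576)⁴/32 = 1.08×10^-6 m⁴; J_CD = π(0.0372)⁴/32 = 1.88×10^-7 m⁴; J_DE = π(0.0452)⁴/32 = 4.10×10^-7 m⁴.
θ = (T/G)·Σ L_i/J_i = (857.0/41.6×10⁹)·(0.352/8.85×10^-7 + 0.690/1.08×10^-6 + 0.416/1.88×10^-7 + 0.248/4.10×10^-7) = 0.07940 rad.

0.0794 rad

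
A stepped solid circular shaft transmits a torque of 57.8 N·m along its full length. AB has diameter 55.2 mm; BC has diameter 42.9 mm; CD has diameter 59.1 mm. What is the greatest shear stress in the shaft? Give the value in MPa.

3.73 MPa

Under the same torque, τ_max = 16T/(πd³) is largest where d is smallest — segment BC (d = 42.9 mm).
τ_max = 16·57.80/(π·(0.0429)³) = 3.728×10^6 Pa.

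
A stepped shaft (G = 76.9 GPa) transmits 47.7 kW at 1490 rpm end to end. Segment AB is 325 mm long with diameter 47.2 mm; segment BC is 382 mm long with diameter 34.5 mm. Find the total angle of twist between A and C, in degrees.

ω = 2π·1490/60 = 156.0 rad/s, so T = P/ω = 47.7×10³ / 156.0 = 305.7 N·m.
J_AB = π(0.0472)⁴/32 = 4.87×10^-7 m⁴; J_BC = π(0.0345)⁴/32 = 1.39×10^-7 m⁴.
θ = (T/G)·Σ L_i/J_i = (305.7/76.9×10⁹)·(0.325/4.87×10^-7 + 0.382/1.39×10^-7) = 0.01357 rad.

0.778°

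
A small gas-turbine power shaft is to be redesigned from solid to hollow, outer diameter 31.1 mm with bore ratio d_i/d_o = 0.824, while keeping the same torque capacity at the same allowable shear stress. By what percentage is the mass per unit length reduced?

51.5 %

Equal τ_max and T ⇒ the solid shaft needs d_s³ = d_o³(1−k⁴), so d_s = 31.1·(1−0.824⁴)^(1/3) = 25.31 mm.
Area ratio A_h/A_s = d_o²(1−k²)/d_s² = (1−k²)/(1−k⁴)^(2/3) = 0.4847.
Mass saving = 1 − 0.4847 = 51.5 %.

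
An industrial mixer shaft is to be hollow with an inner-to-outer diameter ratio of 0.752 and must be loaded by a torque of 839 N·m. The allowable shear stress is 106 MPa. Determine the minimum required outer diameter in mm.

39.0 mm

For a hollow shaft with d_i/d_o = 0.752: τ_max = 16T/(π d_o³ (1−k⁴)), so d_o = [16T/(π τ_allow (1−k⁴))]^(1/3) = [16·839.0/(π·1.06×10^8·0.6802)]^(1/3) = 0.03899 m.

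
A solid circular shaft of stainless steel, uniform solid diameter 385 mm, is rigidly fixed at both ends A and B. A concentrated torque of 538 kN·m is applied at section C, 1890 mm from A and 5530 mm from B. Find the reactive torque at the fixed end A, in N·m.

With uniform GJ and both ends fixed, compatibility θ_AC = θ_CB gives T_A·a = T_B·b, together with T_A + T_B = T₀.
T_A = T₀·b/(a+b) = 538000·5530/7420 = 401000 N·m; T_B = 137000 N·m.

401000 N·m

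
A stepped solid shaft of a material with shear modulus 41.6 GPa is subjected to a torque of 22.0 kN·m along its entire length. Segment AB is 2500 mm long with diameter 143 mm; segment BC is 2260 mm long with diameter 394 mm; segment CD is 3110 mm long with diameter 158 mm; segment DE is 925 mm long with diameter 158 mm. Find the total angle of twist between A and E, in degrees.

3.87°

J_AB = π(0.143)⁴/32 = 4.11×10^-5 m⁴; J_BC = π(0.394)⁴/32 = 2.37×10^-3 m⁴; J_CD = π(0.158)⁴/32 = 6.12×10^-5 m⁴; J_DE = π(0.158)⁴/32 = 6.12×10^-5 m⁴.
θ = (T/G)·Σ L_i/J_i = (22000/41.6×10⁹)·(2.50/4.11×10^-5 + 2.26/2.37×10^-3 + 3.11/6.12×10^-5 + 0.925/6.12×10^-5) = 0.06759 rad.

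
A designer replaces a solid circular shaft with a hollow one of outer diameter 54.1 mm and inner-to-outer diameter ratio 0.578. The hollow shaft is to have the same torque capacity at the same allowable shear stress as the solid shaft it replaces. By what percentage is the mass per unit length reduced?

Equal τ_max and T ⇒ the solid shaft needs d_s³ = d_o³(1−k⁴), so d_s = 54.1·(1−0.578⁴)^(1/3) = 52.01 mm.
Area ratio A_h/A_s = d_o²(1−k²)/d_s² = (1−k²)/(1−k⁴)^(2/3) = 0.7206.
Mass saving = 1 − 0.7206 = 27.9 %.

27.9 %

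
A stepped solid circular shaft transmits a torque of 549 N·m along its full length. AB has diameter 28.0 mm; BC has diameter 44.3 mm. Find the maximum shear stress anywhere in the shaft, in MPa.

Under the same torque, τ_max = 16T/(πd³) is largest where d is smallest — segment AB (d = 28.0 mm).
τ_max = 16·549.0/(π·(0.0280)³) = 1.274×10^8 Pa.

127 MPa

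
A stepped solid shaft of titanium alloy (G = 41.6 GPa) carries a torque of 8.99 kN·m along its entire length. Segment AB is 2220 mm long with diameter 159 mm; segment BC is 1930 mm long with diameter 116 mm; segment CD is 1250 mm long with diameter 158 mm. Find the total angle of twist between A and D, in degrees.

2.04°

J_AB = π(0.159)⁴/32 = 6.27×10^-5 m⁴; J_BC = π(0.116)⁴/32 = 1.78×10^-5 m⁴; J_CD = π(0.158)⁴/32 = 6.12×10^-5 m⁴.
θ = (T/G)·Σ L_i/J_i = (8990/41.6×10⁹)·(2.22/6.27×10^-5 + 1.93/1.78×10^-5 + 1.25/6.12×10^-5) = 0.03552 rad.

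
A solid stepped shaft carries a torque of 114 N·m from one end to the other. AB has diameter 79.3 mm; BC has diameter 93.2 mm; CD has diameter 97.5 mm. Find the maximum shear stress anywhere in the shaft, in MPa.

1.16 MPa

Under the same torque, τ_max = 16T/(πd³) is largest where d is smallest — segment AB (d = 79.3 mm).
τ_max = 16·114.0/(π·(0.0793)³) = 1.164×10^6 Pa.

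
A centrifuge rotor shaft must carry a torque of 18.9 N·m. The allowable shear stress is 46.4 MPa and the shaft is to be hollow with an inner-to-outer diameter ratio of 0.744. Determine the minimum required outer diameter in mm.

14.4 mm

For a hollow shaft with d_i/d_o = 0.744: τ_max = 16T/(π d_o³ (1−k⁴)), so d_o = [16T/(π τ_allow (1−k⁴))]^(1/3) = [16·18.90/(π·4.64×10^7·0.6936)]^(1/3) = 0.01441 m.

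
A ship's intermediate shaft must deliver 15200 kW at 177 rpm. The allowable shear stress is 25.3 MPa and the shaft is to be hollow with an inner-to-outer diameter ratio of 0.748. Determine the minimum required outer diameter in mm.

622 mm

ω = 2π·177/60 = 18.54 rad/s, so T = P/ω = 15200×10³ / 18.54 = 820100 N·m.
For a hollow shaft with d_i/d_o = 0.748: τ_max = 16T/(π d_o³ (1−k⁴)), so d_o = [16T/(π τ_allow (1−k⁴))]^(1/3) = [16·820100/(π·2.53×10^7·0.6870)]^(1/3) = 0.6217 m.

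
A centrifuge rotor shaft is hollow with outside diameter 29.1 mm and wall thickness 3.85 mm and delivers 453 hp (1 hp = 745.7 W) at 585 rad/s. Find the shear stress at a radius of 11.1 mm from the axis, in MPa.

129 MPa

ω = 585 rad/s, so T = P/ω = 453×745.7 / 585.0 = 577.4 N·m.
J = π(d_o⁴ − d_i⁴)/32 = π(0.0291⁴ − 0.0214⁴)/32 = 4.981×10^-8 m⁴.
Shear stress varies linearly with radius: τ = T·r/J = 577.4 × 0.0111 / 4.981×10^-8 = 1.287×10^8 Pa.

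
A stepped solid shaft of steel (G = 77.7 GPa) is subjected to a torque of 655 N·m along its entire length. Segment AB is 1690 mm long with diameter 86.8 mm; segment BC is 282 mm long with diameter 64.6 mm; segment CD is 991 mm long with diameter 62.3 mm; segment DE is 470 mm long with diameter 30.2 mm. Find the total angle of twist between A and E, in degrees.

J_AB = π(0.0868)⁴/32 = 5.57×10^-6 m⁴; J_BC = π(0.0646)⁴/32 = 1.71×10^-6 m⁴; J_CD = π(0.0623)⁴/32 = 1.48×10^-6 m⁴; J_DE = π(0.0302)⁴/32 = 8.17×10^-8 m⁴.
θ = (T/G)·Σ L_i/J_i = (655.0/77.7×10⁹)·(1.69/5.57×10^-6 + 0.282/1.71×10^-6 + 0.991/1.48×10^-6 + 0.470/8.17×10^-8) = 0.05811 rad.

3.33°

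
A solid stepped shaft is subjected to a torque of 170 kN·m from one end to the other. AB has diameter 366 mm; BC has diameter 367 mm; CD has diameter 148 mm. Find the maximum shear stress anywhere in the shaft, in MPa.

267 MPa

Under the same torque, τ_max = 16T/(πd³) is largest where d is smallest — segment CD (d = 148 mm).
τ_max = 16·170000/(π·(0.148)³) = 2.671×10^8 Pa.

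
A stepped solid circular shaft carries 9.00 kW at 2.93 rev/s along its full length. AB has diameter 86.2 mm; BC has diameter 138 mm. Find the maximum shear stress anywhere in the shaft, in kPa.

ω = 2π·2.93 = 18.41 rad/s, so T = P/ω = 9.00×10³ / 18.41 = 488.9 N·m.
Under the same torque, τ_max = 16T/(πd³) is largest where d is smallest — segment AB (d = 86.2 mm).
τ_max = 16·488.9/(π·(0.0862)³) = 3.887×10^6 Pa.

3890 kPa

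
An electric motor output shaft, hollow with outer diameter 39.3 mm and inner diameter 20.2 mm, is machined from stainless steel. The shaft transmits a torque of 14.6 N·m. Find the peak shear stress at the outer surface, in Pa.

J = π(d_o⁴ − d_i⁴)/32 = π(0.0393⁴ − 0.0202⁴)/32 = 2.178×10^-7 m⁴.
τ_max = T·r/J = 14.60 × 0.0196 / 2.178×10^-7 = 1.317×10^6 Pa.

1.32e6 Pa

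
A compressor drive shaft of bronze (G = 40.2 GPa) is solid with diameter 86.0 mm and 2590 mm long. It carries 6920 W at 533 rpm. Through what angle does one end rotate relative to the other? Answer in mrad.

1.49 mrad

ω = 2π·533/60 = 55.82 rad/s, so T = P/ω = 6920 / 55.82 = 124.0 N·m.
J = πd⁴/32 = π(0.0860)⁴/32 = 5.370×10^-6 m⁴.
θ = T·L/(G·J) = 124.0 × 2.59 / (40.2×10⁹ × 5.370×10^-6) = 1.487×10^-3 rad.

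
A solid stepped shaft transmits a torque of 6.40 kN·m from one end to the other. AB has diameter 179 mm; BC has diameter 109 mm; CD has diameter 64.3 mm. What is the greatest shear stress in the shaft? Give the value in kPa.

123000 kPa

Under the same torque, τ_max = 16T/(πd³) is largest where d is smallest — segment CD (d = 64.3 mm).
τ_max = 16·6400/(π·(0.0643)³) = 1.226×10^8 Pa.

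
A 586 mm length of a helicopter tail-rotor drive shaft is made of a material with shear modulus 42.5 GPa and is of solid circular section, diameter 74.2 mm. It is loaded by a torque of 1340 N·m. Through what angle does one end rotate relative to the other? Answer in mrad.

6.21 mrad

J = πd⁴/32 = π(0.0742)⁴/32 = 2.976×10^-6 m⁴.
θ = T·L/(G·J) = 1340 × 0.586 / (42.5×10⁹ × 2.976×10^-6) = 6.209×10^-3 rad.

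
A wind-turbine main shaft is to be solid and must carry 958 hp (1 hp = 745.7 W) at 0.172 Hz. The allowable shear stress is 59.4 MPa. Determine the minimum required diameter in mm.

ω = 2π·0.172 = 1.081 rad/s, so T = P/ω = 958×745.7 / 1.081 = 661000 N·m.
For a solid shaft τ_max = 16T/(πd³), so d = (16T/(π τ_allow))^(1/3) = (16·661000/(π·5.94×10^7))^(1/3) = 0.3841 m.

384 mm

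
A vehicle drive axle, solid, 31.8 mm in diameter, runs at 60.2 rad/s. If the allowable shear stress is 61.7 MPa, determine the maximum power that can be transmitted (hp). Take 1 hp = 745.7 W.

31.5 hp

J = πd⁴/32 = π(0.0318)⁴/32 = 1.004×10^-7 m⁴.
T_max = τ_allow·J/r = 6.17×10^7 × 1.004×10^-7 / 0.0159 = 389.6 N·m.
ω = 60.2 rad/s, so P_max = T_max·ω = 2.345×10^4 W.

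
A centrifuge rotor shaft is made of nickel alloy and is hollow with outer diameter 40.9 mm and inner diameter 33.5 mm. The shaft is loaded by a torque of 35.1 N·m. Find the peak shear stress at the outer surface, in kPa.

4750 kPa

J = π(d_o⁴ − d_i⁴)/32 = π(0.0409⁴ − 0.0335⁴)/32 = 1.511×10^-7 m⁴.
τ_max = T·r/J = 35.10 × 0.0204 / 1.511×10^-7 = 4.751×10^6 Pa.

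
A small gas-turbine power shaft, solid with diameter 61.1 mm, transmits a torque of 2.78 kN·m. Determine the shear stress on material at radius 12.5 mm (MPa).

25.4 MPa

J = πd⁴/32 = π(0.0611)⁴/32 = 1.368×10^-6 m⁴.
Shear stress varies linearly with radius: τ = T·r/J = 2780 × 0.0125 / 1.368×10^-6 = 2.540×10^7 Pa.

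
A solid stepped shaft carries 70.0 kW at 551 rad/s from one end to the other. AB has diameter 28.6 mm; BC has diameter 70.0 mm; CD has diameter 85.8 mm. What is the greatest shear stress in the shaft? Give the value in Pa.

ω = 551 rad/s, so T = P/ω = 70.0×10³ / 551.0 = 127.0 N·m.
Under the same torque, τ_max = 16T/(πd³) is largest where d is smallest — segment AB (d = 28.6 mm).
τ_max = 16·127.0/(π·(0.0286)³) = 2.766×10^7 Pa.

2.77e7 Pa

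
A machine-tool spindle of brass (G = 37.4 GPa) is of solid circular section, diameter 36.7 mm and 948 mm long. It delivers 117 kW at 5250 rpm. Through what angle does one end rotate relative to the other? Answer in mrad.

ω = 2π·5250/60 = 549.8 rad/s, so T = P/ω = 117×10³ / 549.8 = 212.8 N·m.
J = πd⁴/32 = π(0.0367)⁴/32 = 1.781×10^-7 m⁴.
θ = T·L/(G·J) = 212.8 × 0.948 / (37.4×10⁹ × 1.781×10^-7) = 0.03029 rad.

30.3 mrad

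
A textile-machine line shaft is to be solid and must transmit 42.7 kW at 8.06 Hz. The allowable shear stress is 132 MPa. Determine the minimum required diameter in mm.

ω = 2π·8.06 = 50.64 rad/s, so T = P/ω = 42.7×10³ / 50.64 = 843.2 N·m.
For a solid shaft τ_max = 16T/(πd³), so d = (16T/(π τ_allow))^(1/3) = (16·843.2/(π·1.32×10^8))^(1/3) = 0.03192 m.

31.9 mm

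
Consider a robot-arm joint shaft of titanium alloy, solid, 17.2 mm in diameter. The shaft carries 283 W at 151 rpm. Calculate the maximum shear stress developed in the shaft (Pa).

1.79e7 Pa

ω = 2π·151/60 = 15.81 rad/s, so T = P/ω = 283 / 15.81 = 17.90 N·m.
J = πd⁴/32 = π(0.0172)⁴/32 = 8.592×10^-9 m⁴.
τ_max = T·r/J = 17.90 × 0.00860 / 8.592×10^-9 = 1.791×10^7 Pa.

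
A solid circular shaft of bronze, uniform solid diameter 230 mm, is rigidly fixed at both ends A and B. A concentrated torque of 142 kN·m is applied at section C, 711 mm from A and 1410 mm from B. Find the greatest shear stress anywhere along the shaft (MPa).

With uniform GJ and both ends fixed, compatibility θ_AC = θ_CB gives T_A·a = T_B·b, together with T_A + T_B = T₀.
T_A = T₀·b/(a+b) = 142000·1410/2121 = 94400 N·m; T_B = 47600 N·m.
τ in each portion: τ_AC = 3.95×10^7 Pa, τ_CB = 1.99×10^7 Pa; maximum is in AC.
τ_max = T_AC·r/J = 94400·0.115/2.75×10^-4 = 3.951×10^7 Pa.

39.5 MPa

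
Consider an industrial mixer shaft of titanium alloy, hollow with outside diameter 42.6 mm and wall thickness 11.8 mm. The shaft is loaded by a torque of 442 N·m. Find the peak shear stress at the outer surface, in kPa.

J = π(d_o⁴ − d_i⁴)/32 = π(0.0426⁴ − 0.0190⁴)/32 = 3.105×10^-7 m⁴.
τ_max = T·r/J = 442.0 × 0.0213 / 3.105×10^-7 = 3.032×10^7 Pa.

30300 kPa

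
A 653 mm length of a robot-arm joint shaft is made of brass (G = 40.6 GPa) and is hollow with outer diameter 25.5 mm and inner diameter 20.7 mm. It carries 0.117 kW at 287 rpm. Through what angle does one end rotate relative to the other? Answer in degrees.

ω = 2π·287/60 = 30.05 rad/s, so T = P/ω = 0.117×10³ / 30.05 = 3.893 N·m.
J = π(d_o⁴ − d_i⁴)/32 = π(0.0255⁴ − 0.0207⁴)/32 = 2.349×10^-8 m⁴.
θ = T·L/(G·J) = 3.893 × 0.653 / (40.6×10⁹ × 2.349×10^-8) = 2.666×10^-3 rad.

0.153°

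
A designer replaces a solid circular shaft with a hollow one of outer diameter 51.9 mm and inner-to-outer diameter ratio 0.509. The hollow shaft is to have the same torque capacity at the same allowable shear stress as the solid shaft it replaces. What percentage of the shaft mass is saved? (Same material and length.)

Equal τ_max and T ⇒ the solid shaft needs d_s³ = d_o³(1−k⁴), so d_s = 51.9·(1−0.509⁴)^(1/3) = 50.71 mm.
Area ratio A_h/A_s = d_o²(1−k²)/d_s² = (1−k²)/(1−k⁴)^(2/3) = 0.7760.
Mass saving = 1 − 0.7760 = 22.4 %.

22.4 %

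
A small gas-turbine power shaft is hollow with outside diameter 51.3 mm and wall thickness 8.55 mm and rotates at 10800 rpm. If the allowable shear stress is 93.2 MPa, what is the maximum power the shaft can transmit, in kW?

J = π(d_o⁴ − d_i⁴)/32 = π(0.0513⁴ − 0.0342⁴)/32 = 5.456×10^-7 m⁴.
T_max = τ_allow·J/r = 9.32×10^7 × 5.456×10^-7 / 0.0256 = 1983 N·m.
ω = 2π·10800/60 = 1131 rad/s, so P_max = T_max·ω = 2.242×10^6 W.

2240 kW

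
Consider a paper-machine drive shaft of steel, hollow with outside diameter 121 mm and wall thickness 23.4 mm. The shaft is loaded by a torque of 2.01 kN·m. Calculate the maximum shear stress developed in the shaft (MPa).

J = π(d_o⁴ − d_i⁴)/32 = π(0.121⁴ − 0.0742⁴)/32 = 1.807×10^-5 m⁴.
τ_max = T·r/J = 2010 × 0.0605 / 1.807×10^-5 = 6.730×10^6 Pa.

6.73 MPa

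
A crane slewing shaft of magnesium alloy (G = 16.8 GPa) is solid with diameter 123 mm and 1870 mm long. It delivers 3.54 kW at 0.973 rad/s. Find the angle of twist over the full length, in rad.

0.0180 rad

ω = 0.973 rad/s, so T = P/ω = 3.54×10³ / 0.9730 = 3638 N·m.
J = πd⁴/32 = π(0.123)⁴/32 = 2.247×10^-5 m⁴.
θ = T·L/(G·J) = 3638 × 1.87 / (16.8×10⁹ × 2.247×10^-5) = 0.01802 rad.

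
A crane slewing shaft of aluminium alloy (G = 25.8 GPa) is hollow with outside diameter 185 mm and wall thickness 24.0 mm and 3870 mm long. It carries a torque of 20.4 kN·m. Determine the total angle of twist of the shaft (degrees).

J = π(d_o⁴ − d_i⁴)/32 = π(0.185⁴ − 0.137⁴)/32 = 8.041×10^-5 m⁴.
θ = T·L/(G·J) = 20400 × 3.87 / (25.8×10⁹ × 8.041×10^-5) = 0.03805 rad.

2.18°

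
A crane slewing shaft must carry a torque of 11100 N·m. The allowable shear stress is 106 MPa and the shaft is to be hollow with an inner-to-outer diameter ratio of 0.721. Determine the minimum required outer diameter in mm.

For a hollow shaft with d_i/d_o = 0.721: τ_max = 16T/(π d_o³ (1−k⁴)), so d_o = [16T/(π τ_allow (1−k⁴))]^(1/3) = [16·11100/(π·1.06×10^8·0.7298)]^(1/3) = 0.09007 m.

90.1 mm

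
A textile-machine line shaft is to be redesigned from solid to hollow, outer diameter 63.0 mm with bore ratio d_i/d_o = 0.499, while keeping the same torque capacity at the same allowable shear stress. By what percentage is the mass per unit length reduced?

Equal τ_max and T ⇒ the solid shaft needs d_s³ = d_o³(1−k⁴), so d_s = 63.0·(1−0.499⁴)^(1/3) = 61.67 mm.
Area ratio A_h/A_s = d_o²(1−k²)/d_s² = (1−k²)/(1−k⁴)^(2/3) = 0.7837.
Mass saving = 1 − 0.7837 = 21.6 %.

21.6 %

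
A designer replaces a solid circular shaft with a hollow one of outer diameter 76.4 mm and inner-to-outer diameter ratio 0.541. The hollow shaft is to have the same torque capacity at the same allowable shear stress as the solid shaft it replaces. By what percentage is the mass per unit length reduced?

24.9 %

Equal τ_max and T ⇒ the solid shaft needs d_s³ = d_o³(1−k⁴), so d_s = 76.4·(1−0.541⁴)^(1/3) = 74.15 mm.
Area ratio A_h/A_s = d_o²(1−k²)/d_s² = (1−k²)/(1−k⁴)^(2/3) = 0.7508.
Mass saving = 1 − 0.7508 = 24.9 %.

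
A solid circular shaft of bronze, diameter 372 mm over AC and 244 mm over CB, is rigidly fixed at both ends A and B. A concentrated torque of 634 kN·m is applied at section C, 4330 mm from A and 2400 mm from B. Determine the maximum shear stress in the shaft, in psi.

8070 psi

Compatibility: T_A·a/J_AC = T_B·b/J_CB with T_A + T_B = T₀.
J_AC = 1.88×10^-3 m⁴, J_CB = 3.48×10^-4 m⁴, so T_A = T₀·(J_AC/a)/((J_AC/a)+(J_CB/b)) = 475300 N·m, T_B = 158700 N·m.
τ in each portion: τ_AC = 4.70×10^7 Pa, τ_CB = 5.56×10^7 Pa; maximum is in CB.
τ_max = T_CB·r/J = 158700·0.122/3.48×10^-4 = 5.564×10^7 Pa.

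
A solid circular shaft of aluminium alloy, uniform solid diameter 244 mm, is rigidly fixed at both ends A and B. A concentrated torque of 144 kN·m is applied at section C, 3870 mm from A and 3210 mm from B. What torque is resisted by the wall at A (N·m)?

With uniform GJ and both ends fixed, compatibility θ_AC = θ_CB gives T_A·a = T_B·b, together with T_A + T_B = T₀.
T_A = T₀·b/(a+b) = 144000·3210/7080 = 65290 N·m; T_B = 78710 N·m.

65300 N·m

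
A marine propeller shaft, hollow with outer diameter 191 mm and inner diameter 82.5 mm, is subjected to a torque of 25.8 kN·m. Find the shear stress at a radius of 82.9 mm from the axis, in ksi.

J = π(d_o⁴ − d_i⁴)/32 = π(0.191⁴ − 0.0825⁴)/32 = 1.261×10^-4 m⁴.
Shear stress varies linearly with radius: τ = T·r/J = 25800 × 0.0829 / 1.261×10^-4 = 1.696×10^7 Pa.

2.46 ksi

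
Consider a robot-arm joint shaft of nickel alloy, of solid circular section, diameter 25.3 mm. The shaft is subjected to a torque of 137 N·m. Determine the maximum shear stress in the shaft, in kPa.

43100 kPa

J = πd⁴/32 = π(0.0253)⁴/32 = 4.022×10^-8 m⁴.
τ_max = T·r/J = 137.0 × 0.0126 / 4.022×10^-8 = 4.309×10^7 Pa.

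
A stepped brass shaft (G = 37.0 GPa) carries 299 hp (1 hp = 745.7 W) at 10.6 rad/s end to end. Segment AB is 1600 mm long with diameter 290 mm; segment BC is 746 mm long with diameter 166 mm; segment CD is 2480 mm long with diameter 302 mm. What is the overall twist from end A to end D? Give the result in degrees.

ω = 10.6 rad/s, so T = P/ω = 299×745.7 / 10.60 = 21030 N·m.
J_AB = π(0.290)⁴/32 = 6.94×10^-4 m⁴; J_BC = π(0.166)⁴/32 = 7.45×10^-5 m⁴; J_CD = π(0.302)⁴/32 = 8.17×10^-4 m⁴.
θ = (T/G)·Σ L_i/J_i = (21030/37.0×10⁹)·(1.60/6.94×10^-4 + 0.746/7.45×10^-5 + 2.48/8.17×10^-4) = 8.725×10^-3 rad.

0.500°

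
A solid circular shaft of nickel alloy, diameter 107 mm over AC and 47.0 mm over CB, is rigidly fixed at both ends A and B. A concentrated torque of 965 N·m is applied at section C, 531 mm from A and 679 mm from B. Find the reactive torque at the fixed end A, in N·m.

Compatibility: T_A·a/J_AC = T_B·b/J_CB with T_A + T_B = T₀.
J_AC = 1.29×10^-5 m⁴, J_CB = 4.79×10^-7 m⁴, so T_A = T₀·(J_AC/a)/((J_AC/a)+(J_CB/b)) = 937.7 N·m, T_B = 27.30 N·m.

938 N·m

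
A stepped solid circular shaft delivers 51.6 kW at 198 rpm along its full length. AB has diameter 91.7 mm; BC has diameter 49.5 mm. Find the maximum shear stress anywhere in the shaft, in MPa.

104 MPa

ω = 2π·198/60 = 20.73 rad/s, so T = P/ω = 51.6×10³ / 20.73 = 2489 N·m.
Under the same torque, τ_max = 16T/(πd³) is largest where d is smallest — segment BC (d = 49.5 mm).
τ_max = 16·2489/(π·(0.0495)³) = 1.045×10^8 Pa.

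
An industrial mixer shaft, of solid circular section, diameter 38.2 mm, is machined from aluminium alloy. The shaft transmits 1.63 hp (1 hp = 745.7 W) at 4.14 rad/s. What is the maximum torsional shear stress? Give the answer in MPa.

ω = 4.14 rad/s, so T = P/ω = 1.63×745.7 / 4.140 = 293.6 N·m.
J = πd⁴/32 = π(0.0382)⁴/32 = 2.091×10^-7 m⁴.
τ_max = T·r/J = 293.6 × 0.0191 / 2.091×10^-7 = 2.682×10^7 Pa.

26.8 MPa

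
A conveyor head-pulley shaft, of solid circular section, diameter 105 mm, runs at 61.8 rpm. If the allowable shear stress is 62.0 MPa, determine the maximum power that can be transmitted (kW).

J = πd⁴/32 = π(0.105)⁴/32 = 1.193×10^-5 m⁴.
T_max = τ_allow·J/r = 6.20×10^7 × 1.193×10^-5 / 0.0525 = 14090 N·m.
ω = 2π·61.8/60 = 6.472 rad/s, so P_max = T_max·ω = 9.120×10^4 W.

91.2 kW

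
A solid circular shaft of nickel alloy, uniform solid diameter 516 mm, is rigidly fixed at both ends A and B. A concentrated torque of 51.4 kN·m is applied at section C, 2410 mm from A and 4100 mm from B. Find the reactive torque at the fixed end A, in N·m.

32400 N·m

With uniform GJ and both ends fixed, compatibility θ_AC = θ_CB gives T_A·a = T_B·b, together with T_A + T_B = T₀.
T_A = T₀·b/(a+b) = 51400·4100/6510 = 32370 N·m; T_B = 19030 N·m.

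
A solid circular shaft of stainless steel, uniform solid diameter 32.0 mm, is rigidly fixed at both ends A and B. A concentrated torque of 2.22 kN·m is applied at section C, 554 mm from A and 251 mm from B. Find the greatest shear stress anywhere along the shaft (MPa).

237 MPa

With uniform GJ and both ends fixed, compatibility θ_AC = θ_CB gives T_A·a = T_B·b, together with T_A + T_B = T₀.
T_A = T₀·b/(a+b) = 2220·251/805.0 = 692.2 N·m; T_B = 1528 N·m.
τ in each portion: τ_AC = 1.08×10^8 Pa, τ_CB = 2.37×10^8 Pa; maximum is in CB.
τ_max = T_CB·r/J = 1528·0.0160/1.03×10^-7 = 2.375×10^8 Pa.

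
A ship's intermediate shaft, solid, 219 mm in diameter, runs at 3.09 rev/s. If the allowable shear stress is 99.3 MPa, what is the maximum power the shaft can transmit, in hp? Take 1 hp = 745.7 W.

5330 hp

J = πd⁴/32 = π(0.219)⁴/32 = 2.258×10^-4 m⁴.
T_max = τ_allow·J/r = 9.93×10^7 × 2.258×10^-4 / 0.110 = 204800 N·m.
ω = 2π·3.09 = 19.42 rad/s, so P_max = T_max·ω = 3.976×10^6 W.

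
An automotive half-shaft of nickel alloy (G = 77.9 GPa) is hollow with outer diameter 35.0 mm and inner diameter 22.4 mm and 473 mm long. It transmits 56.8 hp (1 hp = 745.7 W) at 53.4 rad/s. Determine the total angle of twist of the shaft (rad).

ω = 53.4 rad/s, so T = P/ω = 56.8×745.7 / 53.40 = 793.2 N·m.
J = π(d_o⁴ − d_i⁴)/32 = π(0.0350⁴ − 0.0224⁴)/32 = 1.226×10^-7 m⁴.
θ = T·L/(G·J) = 793.2 × 0.473 / (77.9×10⁹ × 1.226×10^-7) = 0.03928 rad.

0.0393 rad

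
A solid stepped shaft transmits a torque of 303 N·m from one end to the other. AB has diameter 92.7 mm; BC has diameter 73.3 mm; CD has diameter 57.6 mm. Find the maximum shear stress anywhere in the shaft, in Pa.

Under the same torque, τ_max = 16T/(πd³) is largest where d is smallest — segment CD (d = 57.6 mm).
τ_max = 16·303.0/(π·(0.0576)³) = 8.075×10^6 Pa.

8.08e6 Pa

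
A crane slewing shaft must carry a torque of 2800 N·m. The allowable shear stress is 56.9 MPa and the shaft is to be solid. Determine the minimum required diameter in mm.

63.0 mm

For a solid shaft τ_max = 16T/(πd³), so d = (16T/(π τ_allow))^(1/3) = (16·2800/(π·5.69×10^7))^(1/3) = 0.06305 m.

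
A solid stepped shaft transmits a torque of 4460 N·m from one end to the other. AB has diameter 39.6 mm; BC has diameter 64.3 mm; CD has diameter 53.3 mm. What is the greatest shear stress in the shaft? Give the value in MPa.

Under the same torque, τ_max = 16T/(πd³) is largest where d is smallest — segment AB (d = 39.6 mm).
τ_max = 16·4460/(π·(0.0396)³) = 3.658×10^8 Pa.

366 MPa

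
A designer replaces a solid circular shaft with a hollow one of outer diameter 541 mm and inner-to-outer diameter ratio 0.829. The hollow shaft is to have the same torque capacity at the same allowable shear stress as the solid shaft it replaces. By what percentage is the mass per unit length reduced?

Equal τ_max and T ⇒ the solid shaft needs d_s³ = d_o³(1−k⁴), so d_s = 541·(1−0.829⁴)^(1/3) = 437.2 mm.
Area ratio A_h/A_s = d_o²(1−k²)/d_s² = (1−k²)/(1−k⁴)^(2/3) = 0.4789.
Mass saving = 1 − 0.4789 = 52.1 %.

52.1 %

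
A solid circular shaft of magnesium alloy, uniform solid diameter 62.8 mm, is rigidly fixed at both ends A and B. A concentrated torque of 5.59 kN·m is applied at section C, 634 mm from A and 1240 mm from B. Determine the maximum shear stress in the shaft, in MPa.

76.1 MPa

With uniform GJ and both ends fixed, compatibility θ_AC = θ_CB gives T_A·a = T_B·b, together with T_A + T_B = T₀.
T_A = T₀·b/(a+b) = 5590·1240/1874 = 3699 N·m; T_B = 1891 N·m.
τ in each portion: τ_AC = 7.61×10^7 Pa, τ_CB = 3.89×10^7 Pa; maximum is in AC.
τ_max = T_AC·r/J = 3699·0.0314/1.53×10^-6 = 7.606×10^7 Pa.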